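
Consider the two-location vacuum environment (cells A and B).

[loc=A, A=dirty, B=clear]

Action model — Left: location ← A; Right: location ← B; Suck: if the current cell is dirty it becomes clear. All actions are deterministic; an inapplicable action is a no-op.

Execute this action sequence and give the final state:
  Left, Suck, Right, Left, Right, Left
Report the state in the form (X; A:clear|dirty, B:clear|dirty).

(A; A:clear, B:clear)

t=1 Left ⇒ (A; A:dirty, B:clear)
t=2 Suck ⇒ (A; A:clear, B:clear)
t=3 Right ⇒ (B; A:clear, B:clear)
t=4 Left ⇒ (A; A:clear, B:clear)
t=5 Right ⇒ (B; A:clear, B:clear)
t=6 Left ⇒ (A; A:clear, B:clear)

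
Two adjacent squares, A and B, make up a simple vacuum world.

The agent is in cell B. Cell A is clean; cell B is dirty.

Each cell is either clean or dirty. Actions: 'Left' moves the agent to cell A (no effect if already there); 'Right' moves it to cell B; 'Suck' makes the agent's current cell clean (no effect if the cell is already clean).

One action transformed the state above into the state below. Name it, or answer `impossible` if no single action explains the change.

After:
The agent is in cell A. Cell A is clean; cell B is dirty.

try  Left: loc=A A=clean B=dirty  ← match
try Right: loc=B A=clean B=dirty
try  Suck: loc=B A=clean B=clean

Left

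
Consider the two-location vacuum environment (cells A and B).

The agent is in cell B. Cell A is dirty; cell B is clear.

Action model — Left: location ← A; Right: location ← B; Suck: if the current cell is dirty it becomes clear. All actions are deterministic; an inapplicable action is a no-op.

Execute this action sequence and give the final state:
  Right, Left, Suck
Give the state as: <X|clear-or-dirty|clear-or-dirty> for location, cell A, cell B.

1) do Right; now <B|dirty|clear>
2) do Left; now <A|dirty|clear>
3) do Suck; now <A|clear|clear>

<A|clear|clear>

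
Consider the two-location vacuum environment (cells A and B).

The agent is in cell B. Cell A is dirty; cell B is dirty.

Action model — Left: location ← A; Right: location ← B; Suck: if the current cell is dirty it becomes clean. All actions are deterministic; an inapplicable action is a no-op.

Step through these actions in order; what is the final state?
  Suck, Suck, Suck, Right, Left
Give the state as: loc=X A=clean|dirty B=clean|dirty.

loc=A A=dirty B=clean

step 1/5 (Suck): loc=B A=dirty B=clean
step 2/5 (Suck): loc=B A=dirty B=clean
step 3/5 (Suck): loc=B A=dirty B=clean
step 4/5 (Right): loc=B A=dirty B=clean
step 5/5 (Left): loc=A A=dirty B=clean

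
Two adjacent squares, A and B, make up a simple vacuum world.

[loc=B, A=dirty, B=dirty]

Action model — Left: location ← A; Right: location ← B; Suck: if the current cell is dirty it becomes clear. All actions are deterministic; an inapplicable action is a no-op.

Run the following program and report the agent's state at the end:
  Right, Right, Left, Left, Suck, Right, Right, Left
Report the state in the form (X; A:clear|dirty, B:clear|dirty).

(A; A:clear, B:dirty)

t=1 Right ⇒ (B; A:dirty, B:dirty)
t=2 Right ⇒ (B; A:dirty, B:dirty)
t=3 Left ⇒ (A; A:dirty, B:dirty)
t=4 Left ⇒ (A; A:dirty, B:dirty)
t=5 Suck ⇒ (A; A:clear, B:dirty)
t=6 Right ⇒ (B; A:clear, B:dirty)
t=7 Right ⇒ (B; A:clear, B:dirty)
t=8 Left ⇒ (A; A:clear, B:dirty)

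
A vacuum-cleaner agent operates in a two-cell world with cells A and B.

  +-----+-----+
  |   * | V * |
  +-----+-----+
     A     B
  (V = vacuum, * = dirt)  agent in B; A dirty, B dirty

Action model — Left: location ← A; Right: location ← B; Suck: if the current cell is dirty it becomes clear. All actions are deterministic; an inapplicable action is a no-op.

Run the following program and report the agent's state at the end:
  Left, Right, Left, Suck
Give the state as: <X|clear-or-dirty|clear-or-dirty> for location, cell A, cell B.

<A|clear|dirty>

Left (#1): <A|dirty|dirty>
Right (#2): <B|dirty|dirty>
Left (#3): <A|dirty|dirty>
Suck (#4): <A|clear|dirty>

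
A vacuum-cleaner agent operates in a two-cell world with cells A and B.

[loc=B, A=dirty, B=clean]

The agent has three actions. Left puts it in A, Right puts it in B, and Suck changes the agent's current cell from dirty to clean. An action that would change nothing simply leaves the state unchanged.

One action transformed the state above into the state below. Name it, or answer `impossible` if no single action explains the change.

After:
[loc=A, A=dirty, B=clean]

try  Left: (A; A:dirty, B:clean)  ← match
try Right: (B; A:dirty, B:clean)
try  Suck: (B; A:dirty, B:clean)

Left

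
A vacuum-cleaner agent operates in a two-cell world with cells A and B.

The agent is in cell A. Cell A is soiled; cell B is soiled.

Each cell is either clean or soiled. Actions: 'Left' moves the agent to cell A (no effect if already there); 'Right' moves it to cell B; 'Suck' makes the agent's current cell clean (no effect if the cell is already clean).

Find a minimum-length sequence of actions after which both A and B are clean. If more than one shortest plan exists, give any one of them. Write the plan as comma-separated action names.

1. Suck → loc=A A=clean B=soiled
2. Right → loc=B A=clean B=soiled
3. Suck → loc=B A=clean B=clean
min 3: Suck A + move + Suck B

Suck, Right, Suck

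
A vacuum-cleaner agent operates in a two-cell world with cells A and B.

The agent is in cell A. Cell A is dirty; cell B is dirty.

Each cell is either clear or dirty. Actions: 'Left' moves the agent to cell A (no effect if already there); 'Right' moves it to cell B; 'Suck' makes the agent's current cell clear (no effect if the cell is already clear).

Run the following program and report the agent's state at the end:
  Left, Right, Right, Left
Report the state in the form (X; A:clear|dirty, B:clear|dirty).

[1] after Left: (A; A:dirty, B:dirty)
[2] after Right: (B; A:dirty, B:dirty)
[3] after Right: (B; A:dirty, B:dirty)
[4] after Left: (A; A:dirty, B:dirty)

(A; A:dirty, B:dirty)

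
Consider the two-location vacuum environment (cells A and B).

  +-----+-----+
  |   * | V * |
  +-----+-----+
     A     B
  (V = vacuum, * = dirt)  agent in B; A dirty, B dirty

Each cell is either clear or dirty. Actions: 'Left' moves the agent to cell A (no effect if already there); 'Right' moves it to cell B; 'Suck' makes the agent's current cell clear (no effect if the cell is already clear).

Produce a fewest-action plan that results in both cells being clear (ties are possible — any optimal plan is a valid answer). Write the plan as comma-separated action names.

Suck, Left, Suck

t=1 Suck ⇒ in B — A dirty, B clear
t=2 Left ⇒ in A — A dirty, B clear
t=3 Suck ⇒ in A — A clear, B clear
min 3: Suck B + move + Suck A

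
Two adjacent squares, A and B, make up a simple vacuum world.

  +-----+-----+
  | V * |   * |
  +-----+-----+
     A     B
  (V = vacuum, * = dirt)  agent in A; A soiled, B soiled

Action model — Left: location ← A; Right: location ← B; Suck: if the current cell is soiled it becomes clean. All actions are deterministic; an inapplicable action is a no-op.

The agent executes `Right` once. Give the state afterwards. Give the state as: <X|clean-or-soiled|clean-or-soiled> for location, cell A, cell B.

<B|soiled|soiled>

start: <A|soiled|soiled>
Right (#1): <B|soiled|soiled>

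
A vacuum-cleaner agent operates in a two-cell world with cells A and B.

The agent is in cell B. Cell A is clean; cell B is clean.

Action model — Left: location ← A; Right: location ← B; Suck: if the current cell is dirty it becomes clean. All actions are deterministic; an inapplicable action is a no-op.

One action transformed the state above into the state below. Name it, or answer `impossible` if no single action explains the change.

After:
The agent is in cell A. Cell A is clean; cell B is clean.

try  Left: (A; A:clean, B:clean)  ← match
try Right: (B; A:clean, B:clean)
try  Suck: (B; A:clean, B:clean)

Left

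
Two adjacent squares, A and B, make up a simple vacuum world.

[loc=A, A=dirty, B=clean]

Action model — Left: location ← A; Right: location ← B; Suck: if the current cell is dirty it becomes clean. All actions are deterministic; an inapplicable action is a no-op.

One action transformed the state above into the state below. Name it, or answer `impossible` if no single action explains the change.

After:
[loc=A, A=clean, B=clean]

try  Left: loc=A A=dirty B=clean
try Right: loc=B A=dirty B=clean
try  Suck: loc=A A=clean B=clean  ← match

Suck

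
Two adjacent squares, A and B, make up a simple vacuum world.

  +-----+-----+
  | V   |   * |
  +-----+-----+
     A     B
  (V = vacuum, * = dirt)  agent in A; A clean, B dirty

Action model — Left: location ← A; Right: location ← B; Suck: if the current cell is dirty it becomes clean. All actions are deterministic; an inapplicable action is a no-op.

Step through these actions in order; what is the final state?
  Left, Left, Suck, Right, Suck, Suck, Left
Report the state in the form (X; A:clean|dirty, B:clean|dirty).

1. Left → (A; A:clean, B:dirty)
2. Left → (A; A:clean, B:dirty)
3. Suck → (A; A:clean, B:dirty)
4. Right → (B; A:clean, B:dirty)
5. Suck → (B; A:clean, B:clean)
6. Suck → (B; A:clean, B:clean)
7. Left → (A; A:clean, B:clean)

(A; A:clean, B:clean)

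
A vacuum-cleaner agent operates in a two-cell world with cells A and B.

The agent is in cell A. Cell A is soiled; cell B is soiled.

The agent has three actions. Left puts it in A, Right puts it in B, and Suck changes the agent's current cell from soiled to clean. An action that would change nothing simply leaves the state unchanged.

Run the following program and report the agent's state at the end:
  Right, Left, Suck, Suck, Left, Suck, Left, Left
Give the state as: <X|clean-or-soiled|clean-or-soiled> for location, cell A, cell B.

<A|clean|soiled>

step 1/8 (Right): <B|soiled|soiled>
step 2/8 (Left): <A|soiled|soiled>
step 3/8 (Suck): <A|clean|soiled>
step 4/8 (Suck): <A|clean|soiled>
step 5/8 (Left): <A|clean|soiled>
step 6/8 (Suck): <A|clean|soiled>
step 7/8 (Left): <A|clean|soiled>
step 8/8 (Left): <A|clean|soiled>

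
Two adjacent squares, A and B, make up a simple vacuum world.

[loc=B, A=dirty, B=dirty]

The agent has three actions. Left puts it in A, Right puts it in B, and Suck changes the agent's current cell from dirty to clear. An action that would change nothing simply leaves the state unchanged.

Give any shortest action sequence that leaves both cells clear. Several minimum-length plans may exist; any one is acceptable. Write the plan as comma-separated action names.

Suck, Left, Suck

1) do Suck; now <B|dirty|clear>
2) do Left; now <A|dirty|clear>
3) do Suck; now <A|clear|clear>
min 3: Suck B + move + Suck A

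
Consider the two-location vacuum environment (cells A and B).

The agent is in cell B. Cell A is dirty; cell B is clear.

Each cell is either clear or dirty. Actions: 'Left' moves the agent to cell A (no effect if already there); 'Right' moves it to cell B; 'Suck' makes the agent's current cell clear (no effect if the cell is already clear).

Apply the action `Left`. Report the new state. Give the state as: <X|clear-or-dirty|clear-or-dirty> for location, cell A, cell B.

<A|dirty|clear>

start: <B|dirty|clear>
step 1/1 (Left): <A|dirty|clear>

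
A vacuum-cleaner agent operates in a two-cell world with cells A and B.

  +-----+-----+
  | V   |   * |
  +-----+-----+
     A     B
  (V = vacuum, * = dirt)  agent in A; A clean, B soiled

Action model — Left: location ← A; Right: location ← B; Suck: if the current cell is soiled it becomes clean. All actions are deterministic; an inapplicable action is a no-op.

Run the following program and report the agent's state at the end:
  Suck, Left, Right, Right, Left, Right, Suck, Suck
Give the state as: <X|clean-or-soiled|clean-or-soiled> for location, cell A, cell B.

[1] after Suck: <A|clean|soiled>
[2] after Left: <A|clean|soiled>
[3] after Right: <B|clean|soiled>
[4] after Right: <B|clean|soiled>
[5] after Left: <A|clean|soiled>
[6] after Right: <B|clean|soiled>
[7] after Suck: <B|clean|clean>
[8] after Suck: <B|clean|clean>

<B|clean|clean>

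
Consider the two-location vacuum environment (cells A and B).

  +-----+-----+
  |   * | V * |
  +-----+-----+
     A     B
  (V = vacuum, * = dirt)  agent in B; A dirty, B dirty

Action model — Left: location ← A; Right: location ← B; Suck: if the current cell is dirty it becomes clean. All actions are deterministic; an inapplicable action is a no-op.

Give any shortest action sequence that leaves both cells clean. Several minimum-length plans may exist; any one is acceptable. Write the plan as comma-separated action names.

1. Suck → (B; A:dirty, B:clean)
2. Left → (A; A:dirty, B:clean)
3. Suck → (A; A:clean, B:clean)
min 3: Suck B + move + Suck A

Suck, Left, Suck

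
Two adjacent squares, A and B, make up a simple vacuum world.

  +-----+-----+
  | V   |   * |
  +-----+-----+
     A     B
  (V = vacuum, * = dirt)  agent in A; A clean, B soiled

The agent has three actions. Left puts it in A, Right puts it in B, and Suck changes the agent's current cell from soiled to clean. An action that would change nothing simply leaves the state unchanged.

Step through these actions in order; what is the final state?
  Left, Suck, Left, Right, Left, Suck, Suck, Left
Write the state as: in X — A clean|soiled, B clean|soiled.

t=1 Left ⇒ in A — A clean, B soiled
t=2 Suck ⇒ in A — A clean, B soiled
t=3 Left ⇒ in A — A clean, B soiled
t=4 Right ⇒ in B — A clean, B soiled
t=5 Left ⇒ in A — A clean, B soiled
t=6 Suck ⇒ in A — A clean, B soiled
t=7 Suck ⇒ in A — A clean, B soiled
t=8 Left ⇒ in A — A clean, B soiled

in A — A clean, B soiled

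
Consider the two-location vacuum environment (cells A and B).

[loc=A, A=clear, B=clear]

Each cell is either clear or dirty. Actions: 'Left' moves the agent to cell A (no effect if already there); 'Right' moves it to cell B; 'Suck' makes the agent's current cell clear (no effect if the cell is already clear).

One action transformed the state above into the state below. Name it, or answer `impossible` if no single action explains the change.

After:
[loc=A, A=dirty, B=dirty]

try  Left: in A — A clear, B clear
try Right: in B — A clear, B clear
try  Suck: in A — A clear, B clear
no single action produces the after-state

impossible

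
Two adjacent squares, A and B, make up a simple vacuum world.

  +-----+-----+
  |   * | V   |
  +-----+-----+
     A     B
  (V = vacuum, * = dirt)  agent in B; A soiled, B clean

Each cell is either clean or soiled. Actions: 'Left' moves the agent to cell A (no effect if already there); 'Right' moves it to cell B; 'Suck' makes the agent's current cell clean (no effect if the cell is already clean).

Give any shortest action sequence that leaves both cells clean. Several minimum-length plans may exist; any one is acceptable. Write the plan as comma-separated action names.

Left, Suck

Left (#1): (A; A:soiled, B:clean)
Suck (#2): (A; A:clean, B:clean)
min 2: go A then Suck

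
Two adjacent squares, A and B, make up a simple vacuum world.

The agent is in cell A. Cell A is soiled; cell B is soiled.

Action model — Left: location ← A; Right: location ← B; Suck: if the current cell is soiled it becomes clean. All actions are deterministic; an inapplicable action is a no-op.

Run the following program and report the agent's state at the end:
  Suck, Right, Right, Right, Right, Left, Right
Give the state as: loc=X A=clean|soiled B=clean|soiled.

loc=B A=clean B=soiled

t=1 Suck ⇒ loc=A A=clean B=soiled
t=2 Right ⇒ loc=B A=clean B=soiled
t=3 Right ⇒ loc=B A=clean B=soiled
t=4 Right ⇒ loc=B A=clean B=soiled
t=5 Right ⇒ loc=B A=clean B=soiled
t=6 Left ⇒ loc=A A=clean B=soiled
t=7 Right ⇒ loc=B A=clean B=soiled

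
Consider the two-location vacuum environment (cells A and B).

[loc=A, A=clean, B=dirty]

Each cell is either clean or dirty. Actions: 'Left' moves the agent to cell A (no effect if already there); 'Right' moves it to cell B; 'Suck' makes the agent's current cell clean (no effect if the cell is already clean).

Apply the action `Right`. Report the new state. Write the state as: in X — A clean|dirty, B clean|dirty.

in B — A clean, B dirty

start: in A — A clean, B dirty
step 1/1 (Right): in B — A clean, B dirty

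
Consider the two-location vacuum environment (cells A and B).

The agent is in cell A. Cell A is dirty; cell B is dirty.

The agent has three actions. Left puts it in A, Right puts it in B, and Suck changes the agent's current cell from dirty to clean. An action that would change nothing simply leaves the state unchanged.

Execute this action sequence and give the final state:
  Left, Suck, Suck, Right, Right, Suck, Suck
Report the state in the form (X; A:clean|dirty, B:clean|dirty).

step 1/7 (Left): (A; A:dirty, B:dirty)
step 2/7 (Suck): (A; A:clean, B:dirty)
step 3/7 (Suck): (A; A:clean, B:dirty)
step 4/7 (Right): (B; A:clean, B:dirty)
step 5/7 (Right): (B; A:clean, B:dirty)
step 6/7 (Suck): (B; A:clean, B:clean)
step 7/7 (Suck): (B; A:clean, B:clean)

(B; A:clean, B:clean)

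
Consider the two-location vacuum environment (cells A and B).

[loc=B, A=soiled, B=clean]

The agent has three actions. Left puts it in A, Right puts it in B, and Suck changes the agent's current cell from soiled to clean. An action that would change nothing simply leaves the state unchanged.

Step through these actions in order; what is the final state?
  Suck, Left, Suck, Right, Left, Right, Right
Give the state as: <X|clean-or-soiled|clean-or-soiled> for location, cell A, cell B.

<B|clean|clean>

1) do Suck; now <B|soiled|clean>
2) do Left; now <A|soiled|clean>
3) do Suck; now <A|clean|clean>
4) do Right; now <B|clean|clean>
5) do Left; now <A|clean|clean>
6) do Right; now <B|clean|clean>
7) do Right; now <B|clean|clean>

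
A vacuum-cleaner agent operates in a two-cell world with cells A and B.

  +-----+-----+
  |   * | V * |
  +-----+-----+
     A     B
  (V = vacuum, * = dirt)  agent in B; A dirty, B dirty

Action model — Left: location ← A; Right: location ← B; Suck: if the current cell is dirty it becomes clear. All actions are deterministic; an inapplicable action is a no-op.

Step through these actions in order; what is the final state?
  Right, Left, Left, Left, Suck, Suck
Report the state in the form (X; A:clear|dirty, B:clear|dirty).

(A; A:clear, B:dirty)

step 1/6 (Right): (B; A:dirty, B:dirty)
step 2/6 (Left): (A; A:dirty, B:dirty)
step 3/6 (Left): (A; A:dirty, B:dirty)
step 4/6 (Left): (A; A:dirty, B:dirty)
step 5/6 (Suck): (A; A:clear, B:dirty)
step 6/6 (Suck): (A; A:clear, B:dirty)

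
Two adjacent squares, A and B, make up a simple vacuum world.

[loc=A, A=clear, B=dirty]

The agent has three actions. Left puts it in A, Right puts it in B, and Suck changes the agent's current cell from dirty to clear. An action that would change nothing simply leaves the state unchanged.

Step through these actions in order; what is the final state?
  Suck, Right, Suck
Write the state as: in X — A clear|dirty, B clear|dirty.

in B — A clear, B clear

Suck (#1): in A — A clear, B dirty
Right (#2): in B — A clear, B dirty
Suck (#3): in B — A clear, B clear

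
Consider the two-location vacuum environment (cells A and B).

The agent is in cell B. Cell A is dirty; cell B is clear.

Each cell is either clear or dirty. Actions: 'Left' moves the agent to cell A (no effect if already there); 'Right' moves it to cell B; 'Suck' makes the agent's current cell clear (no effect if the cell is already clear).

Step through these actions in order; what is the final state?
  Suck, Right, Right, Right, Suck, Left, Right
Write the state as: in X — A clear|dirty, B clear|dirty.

1. Suck → in B — A dirty, B clear
2. Right → in B — A dirty, B clear
3. Right → in B — A dirty, B clear
4. Right → in B — A dirty, B clear
5. Suck → in B — A dirty, B clear
6. Left → in A — A dirty, B clear
7. Right → in B — A dirty, B clear

in B — A dirty, B clear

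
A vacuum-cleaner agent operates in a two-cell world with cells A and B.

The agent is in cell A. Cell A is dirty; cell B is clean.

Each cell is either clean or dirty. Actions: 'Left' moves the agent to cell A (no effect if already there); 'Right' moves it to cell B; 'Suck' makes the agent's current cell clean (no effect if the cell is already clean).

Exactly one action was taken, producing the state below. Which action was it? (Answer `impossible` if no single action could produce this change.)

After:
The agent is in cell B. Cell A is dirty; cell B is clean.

Right

try  Left: in A — A dirty, B clean
try Right: in B — A dirty, B clean  ← match
try  Suck: in A — A clean, B clean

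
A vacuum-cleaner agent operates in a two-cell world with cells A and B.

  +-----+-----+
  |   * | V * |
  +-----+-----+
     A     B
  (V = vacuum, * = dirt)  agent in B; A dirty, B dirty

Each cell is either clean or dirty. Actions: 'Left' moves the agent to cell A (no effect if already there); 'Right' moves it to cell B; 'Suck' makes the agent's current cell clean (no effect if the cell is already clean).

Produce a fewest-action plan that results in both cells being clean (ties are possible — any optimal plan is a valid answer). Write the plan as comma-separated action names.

Suck, Left, Suck

1. Suck → loc=B A=dirty B=clean
2. Left → loc=A A=dirty B=clean
3. Suck → loc=A A=clean B=clean
min 3: Suck B + move + Suck A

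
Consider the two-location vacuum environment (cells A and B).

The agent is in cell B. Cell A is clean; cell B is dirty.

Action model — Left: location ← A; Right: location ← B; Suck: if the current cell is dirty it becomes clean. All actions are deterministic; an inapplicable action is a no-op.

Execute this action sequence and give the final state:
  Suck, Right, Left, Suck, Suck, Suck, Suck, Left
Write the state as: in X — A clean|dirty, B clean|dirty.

in A — A clean, B clean

t=1 Suck ⇒ in B — A clean, B clean
t=2 Right ⇒ in B — A clean, B clean
t=3 Left ⇒ in A — A clean, B clean
t=4 Suck ⇒ in A — A clean, B clean
t=5 Suck ⇒ in A — A clean, B clean
t=6 Suck ⇒ in A — A clean, B clean
t=7 Suck ⇒ in A — A clean, B clean
t=8 Left ⇒ in A — A clean, B clean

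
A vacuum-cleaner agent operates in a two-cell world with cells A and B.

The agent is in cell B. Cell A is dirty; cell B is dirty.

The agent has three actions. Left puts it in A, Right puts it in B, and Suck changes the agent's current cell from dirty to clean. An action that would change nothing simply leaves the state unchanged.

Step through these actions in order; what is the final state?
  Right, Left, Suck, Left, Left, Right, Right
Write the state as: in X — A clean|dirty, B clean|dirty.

in B — A clean, B dirty

[1] after Right: in B — A dirty, B dirty
[2] after Left: in A — A dirty, B dirty
[3] after Suck: in A — A clean, B dirty
[4] after Left: in A — A clean, B dirty
[5] after Left: in A — A clean, B dirty
[6] after Right: in B — A clean, B dirty
[7] after Right: in B — A clean, B dirty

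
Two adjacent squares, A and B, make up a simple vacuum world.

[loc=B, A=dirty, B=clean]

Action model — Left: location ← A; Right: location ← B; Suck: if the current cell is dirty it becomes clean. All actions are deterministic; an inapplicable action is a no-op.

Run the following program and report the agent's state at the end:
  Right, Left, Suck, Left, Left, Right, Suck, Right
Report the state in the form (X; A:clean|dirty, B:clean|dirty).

step 1/8 (Right): (B; A:dirty, B:clean)
step 2/8 (Left): (A; A:dirty, B:clean)
step 3/8 (Suck): (A; A:clean, B:clean)
step 4/8 (Left): (A; A:clean, B:clean)
step 5/8 (Left): (A; A:clean, B:clean)
step 6/8 (Right): (B; A:clean, B:clean)
step 7/8 (Suck): (B; A:clean, B:clean)
step 8/8 (Right): (B; A:clean, B:clean)

(B; A:clean, B:clean)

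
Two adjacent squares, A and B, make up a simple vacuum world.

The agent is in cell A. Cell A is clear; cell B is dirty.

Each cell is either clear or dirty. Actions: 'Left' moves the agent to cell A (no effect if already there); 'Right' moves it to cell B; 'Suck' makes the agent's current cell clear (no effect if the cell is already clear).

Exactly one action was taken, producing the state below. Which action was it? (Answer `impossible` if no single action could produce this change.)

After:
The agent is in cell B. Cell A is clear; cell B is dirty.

Right

try  Left: in A — A clear, B dirty
try Right: in B — A clear, B dirty  ← match
try  Suck: in A — A clear, B dirty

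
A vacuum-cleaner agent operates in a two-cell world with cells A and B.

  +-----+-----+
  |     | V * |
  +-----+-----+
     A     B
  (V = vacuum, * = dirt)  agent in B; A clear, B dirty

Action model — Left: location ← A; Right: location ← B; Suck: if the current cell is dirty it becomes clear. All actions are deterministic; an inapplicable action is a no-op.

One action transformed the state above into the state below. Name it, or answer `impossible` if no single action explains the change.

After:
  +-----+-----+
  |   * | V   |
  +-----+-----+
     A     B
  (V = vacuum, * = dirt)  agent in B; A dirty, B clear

try  Left: loc=A A=clear B=dirty
try Right: loc=B A=clear B=dirty
try  Suck: loc=B A=clear B=clear
no single action produces the after-state

impossible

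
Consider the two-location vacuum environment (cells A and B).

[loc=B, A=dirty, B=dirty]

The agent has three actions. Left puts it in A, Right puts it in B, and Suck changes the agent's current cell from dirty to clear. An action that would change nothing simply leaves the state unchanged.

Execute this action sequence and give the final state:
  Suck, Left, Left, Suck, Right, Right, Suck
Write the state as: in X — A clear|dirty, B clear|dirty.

Suck (#1): in B — A dirty, B clear
Left (#2): in A — A dirty, B clear
Left (#3): in A — A dirty, B clear
Suck (#4): in A — A clear, B clear
Right (#5): in B — A clear, B clear
Right (#6): in B — A clear, B clear
Suck (#7): in B — A clear, B clear

in B — A clear, B clear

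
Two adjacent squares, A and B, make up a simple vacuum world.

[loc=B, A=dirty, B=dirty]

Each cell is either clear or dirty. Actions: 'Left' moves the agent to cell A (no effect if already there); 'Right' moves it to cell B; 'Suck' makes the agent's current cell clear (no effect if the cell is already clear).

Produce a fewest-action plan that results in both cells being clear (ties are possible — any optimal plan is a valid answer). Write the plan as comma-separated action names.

[1] after Suck: <B|dirty|clear>
[2] after Left: <A|dirty|clear>
[3] after Suck: <A|clear|clear>
min 3: Suck B + move + Suck A

Suck, Left, Suck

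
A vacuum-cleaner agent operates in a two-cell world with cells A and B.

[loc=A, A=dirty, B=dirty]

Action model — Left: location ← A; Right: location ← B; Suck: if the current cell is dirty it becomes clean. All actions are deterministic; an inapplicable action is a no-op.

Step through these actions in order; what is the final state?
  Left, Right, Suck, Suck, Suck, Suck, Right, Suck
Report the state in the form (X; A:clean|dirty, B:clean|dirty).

(B; A:dirty, B:clean)

[1] after Left: (A; A:dirty, B:dirty)
[2] after Right: (B; A:dirty, B:dirty)
[3] after Suck: (B; A:dirty, B:clean)
[4] after Suck: (B; A:dirty, B:clean)
[5] after Suck: (B; A:dirty, B:clean)
[6] after Suck: (B; A:dirty, B:clean)
[7] after Right: (B; A:dirty, B:clean)
[8] after Suck: (B; A:dirty, B:clean)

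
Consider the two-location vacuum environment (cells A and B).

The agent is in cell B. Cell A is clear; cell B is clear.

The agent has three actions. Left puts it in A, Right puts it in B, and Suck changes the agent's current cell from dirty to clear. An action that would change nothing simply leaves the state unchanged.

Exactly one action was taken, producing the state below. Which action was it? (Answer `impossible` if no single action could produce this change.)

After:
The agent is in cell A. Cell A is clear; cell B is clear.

Left

try  Left: loc=A A=clear B=clear  ← match
try Right: loc=B A=clear B=clear
try  Suck: loc=B A=clear B=clear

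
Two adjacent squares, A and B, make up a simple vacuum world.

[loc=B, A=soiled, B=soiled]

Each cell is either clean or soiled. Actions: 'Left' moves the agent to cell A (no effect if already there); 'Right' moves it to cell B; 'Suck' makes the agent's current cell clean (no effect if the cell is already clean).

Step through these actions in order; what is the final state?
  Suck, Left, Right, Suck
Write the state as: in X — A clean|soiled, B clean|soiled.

in B — A soiled, B clean

1. Suck → in B — A soiled, B clean
2. Left → in A — A soiled, B clean
3. Right → in B — A soiled, B clean
4. Suck → in B — A soiled, B clean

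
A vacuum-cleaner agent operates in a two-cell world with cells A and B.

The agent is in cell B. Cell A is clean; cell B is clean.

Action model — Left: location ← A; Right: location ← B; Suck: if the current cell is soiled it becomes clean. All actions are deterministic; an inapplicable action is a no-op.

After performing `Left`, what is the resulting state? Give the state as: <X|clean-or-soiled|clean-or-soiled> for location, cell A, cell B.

<A|clean|clean>

start: <B|clean|clean>
1) do Left; now <A|clean|clean>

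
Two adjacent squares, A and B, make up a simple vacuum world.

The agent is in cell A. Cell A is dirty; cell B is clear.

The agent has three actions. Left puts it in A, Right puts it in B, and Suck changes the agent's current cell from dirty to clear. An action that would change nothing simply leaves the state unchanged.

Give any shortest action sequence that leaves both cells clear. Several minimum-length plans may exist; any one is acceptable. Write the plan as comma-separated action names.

1) do Suck; now (A; A:clear, B:clear)
min 1: A is dirty, one Suck

Suck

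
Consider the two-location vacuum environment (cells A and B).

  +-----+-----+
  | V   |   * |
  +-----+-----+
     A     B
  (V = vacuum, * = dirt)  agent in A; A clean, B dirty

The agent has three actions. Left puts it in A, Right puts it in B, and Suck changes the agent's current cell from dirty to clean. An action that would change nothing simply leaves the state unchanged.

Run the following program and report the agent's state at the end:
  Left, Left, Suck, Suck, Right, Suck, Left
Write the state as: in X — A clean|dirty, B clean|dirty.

step 1/7 (Left): in A — A clean, B dirty
step 2/7 (Left): in A — A clean, B dirty
step 3/7 (Suck): in A — A clean, B dirty
step 4/7 (Suck): in A — A clean, B dirty
step 5/7 (Right): in B — A clean, B dirty
step 6/7 (Suck): in B — A clean, B clean
step 7/7 (Left): in A — A clean, B clean

in A — A clean, B clean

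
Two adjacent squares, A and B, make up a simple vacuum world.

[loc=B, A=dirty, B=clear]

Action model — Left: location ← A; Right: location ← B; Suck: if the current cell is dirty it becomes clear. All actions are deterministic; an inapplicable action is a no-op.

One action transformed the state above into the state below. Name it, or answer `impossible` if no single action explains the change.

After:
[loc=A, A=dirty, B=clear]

try  Left: loc=A A=dirty B=clear  ← match
try Right: loc=B A=dirty B=clear
try  Suck: loc=B A=dirty B=clear

Left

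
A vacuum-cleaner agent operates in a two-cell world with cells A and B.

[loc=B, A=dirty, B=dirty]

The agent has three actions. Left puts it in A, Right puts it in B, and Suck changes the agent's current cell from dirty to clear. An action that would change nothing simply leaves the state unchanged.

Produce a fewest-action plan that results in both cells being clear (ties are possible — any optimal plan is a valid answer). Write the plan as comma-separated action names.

Suck, Left, Suck

step 1/3 (Suck): loc=B A=dirty B=clear
step 2/3 (Left): loc=A A=dirty B=clear
step 3/3 (Suck): loc=A A=clear B=clear
min 3: Suck B + move + Suck A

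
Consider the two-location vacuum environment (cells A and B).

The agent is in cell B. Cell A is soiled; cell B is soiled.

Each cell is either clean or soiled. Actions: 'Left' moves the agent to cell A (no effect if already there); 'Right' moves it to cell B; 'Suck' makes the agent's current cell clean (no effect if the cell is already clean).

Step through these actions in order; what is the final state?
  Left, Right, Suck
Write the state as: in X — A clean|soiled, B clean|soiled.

Left (#1): in A — A soiled, B soiled
Right (#2): in B — A soiled, B soiled
Suck (#3): in B — A soiled, B clean

in B — A soiled, B clean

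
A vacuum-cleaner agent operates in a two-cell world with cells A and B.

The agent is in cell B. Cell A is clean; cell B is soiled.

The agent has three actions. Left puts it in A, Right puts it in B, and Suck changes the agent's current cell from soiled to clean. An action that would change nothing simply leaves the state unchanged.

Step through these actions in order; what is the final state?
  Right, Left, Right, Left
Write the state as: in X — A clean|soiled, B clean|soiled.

in A — A clean, B soiled

t=1 Right ⇒ in B — A clean, B soiled
t=2 Left ⇒ in A — A clean, B soiled
t=3 Right ⇒ in B — A clean, B soiled
t=4 Left ⇒ in A — A clean, B soiled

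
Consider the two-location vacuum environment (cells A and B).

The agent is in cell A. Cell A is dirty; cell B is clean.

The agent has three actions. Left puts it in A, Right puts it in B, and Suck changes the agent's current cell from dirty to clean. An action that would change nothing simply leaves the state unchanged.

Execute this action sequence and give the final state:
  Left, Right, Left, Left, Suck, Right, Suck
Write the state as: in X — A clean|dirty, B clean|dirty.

t=1 Left ⇒ in A — A dirty, B clean
t=2 Right ⇒ in B — A dirty, B clean
t=3 Left ⇒ in A — A dirty, B clean
t=4 Left ⇒ in A — A dirty, B clean
t=5 Suck ⇒ in A — A clean, B clean
t=6 Right ⇒ in B — A clean, B clean
t=7 Suck ⇒ in B — A clean, B clean

in B — A clean, B clean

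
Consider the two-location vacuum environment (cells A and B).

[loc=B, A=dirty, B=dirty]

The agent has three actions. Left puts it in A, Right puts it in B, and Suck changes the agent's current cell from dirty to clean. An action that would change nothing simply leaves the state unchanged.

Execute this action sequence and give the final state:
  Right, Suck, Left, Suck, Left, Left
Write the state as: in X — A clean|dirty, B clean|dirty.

1) do Right; now in B — A dirty, B dirty
2) do Suck; now in B — A dirty, B clean
3) do Left; now in A — A dirty, B clean
4) do Suck; now in A — A clean, B clean
5) do Left; now in A — A clean, B clean
6) do Left; now in A — A clean, B clean

in A — A clean, B clean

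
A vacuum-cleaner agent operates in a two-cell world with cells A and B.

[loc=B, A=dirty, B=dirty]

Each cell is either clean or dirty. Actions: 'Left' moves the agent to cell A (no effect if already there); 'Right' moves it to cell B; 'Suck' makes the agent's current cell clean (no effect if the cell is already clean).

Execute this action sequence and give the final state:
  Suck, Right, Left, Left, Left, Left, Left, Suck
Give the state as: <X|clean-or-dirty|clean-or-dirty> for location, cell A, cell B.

1. Suck → <B|dirty|clean>
2. Right → <B|dirty|clean>
3. Left → <A|dirty|clean>
4. Left → <A|dirty|clean>
5. Left → <A|dirty|clean>
6. Left → <A|dirty|clean>
7. Left → <A|dirty|clean>
8. Suck → <A|clean|clean>

<A|clean|clean>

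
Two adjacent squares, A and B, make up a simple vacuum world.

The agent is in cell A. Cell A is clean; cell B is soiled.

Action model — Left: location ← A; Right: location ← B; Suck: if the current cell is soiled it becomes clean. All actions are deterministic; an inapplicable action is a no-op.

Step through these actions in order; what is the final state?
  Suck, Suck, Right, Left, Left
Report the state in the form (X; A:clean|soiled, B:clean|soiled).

(A; A:clean, B:soiled)

[1] after Suck: (A; A:clean, B:soiled)
[2] after Suck: (A; A:clean, B:soiled)
[3] after Right: (B; A:clean, B:soiled)
[4] after Left: (A; A:clean, B:soiled)
[5] after Left: (A; A:clean, B:soiled)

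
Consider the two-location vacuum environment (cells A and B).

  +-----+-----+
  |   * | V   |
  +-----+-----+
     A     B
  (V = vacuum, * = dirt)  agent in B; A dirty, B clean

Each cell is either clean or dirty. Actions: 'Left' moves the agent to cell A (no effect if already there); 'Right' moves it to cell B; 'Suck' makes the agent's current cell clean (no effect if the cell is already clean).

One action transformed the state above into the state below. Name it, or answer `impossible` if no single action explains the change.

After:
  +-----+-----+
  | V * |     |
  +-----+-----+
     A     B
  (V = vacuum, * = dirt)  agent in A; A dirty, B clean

try  Left: loc=A A=dirty B=clean  ← match
try Right: loc=B A=dirty B=clean
try  Suck: loc=B A=dirty B=clean

Left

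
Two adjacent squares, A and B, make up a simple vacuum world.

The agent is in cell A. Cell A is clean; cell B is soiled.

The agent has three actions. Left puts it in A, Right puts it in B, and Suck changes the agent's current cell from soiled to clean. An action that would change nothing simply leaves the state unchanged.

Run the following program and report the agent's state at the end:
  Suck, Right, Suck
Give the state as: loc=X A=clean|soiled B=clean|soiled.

loc=B A=clean B=clean

step 1/3 (Suck): loc=A A=clean B=soiled
step 2/3 (Right): loc=B A=clean B=soiled
step 3/3 (Suck): loc=B A=clean B=clean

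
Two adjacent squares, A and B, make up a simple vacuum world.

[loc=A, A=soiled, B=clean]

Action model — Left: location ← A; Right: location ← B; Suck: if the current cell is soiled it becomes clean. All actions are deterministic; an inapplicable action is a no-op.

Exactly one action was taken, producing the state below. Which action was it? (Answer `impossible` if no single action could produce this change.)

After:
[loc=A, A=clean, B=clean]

Suck

try  Left: loc=A A=soiled B=clean
try Right: loc=B A=soiled B=clean
try  Suck: loc=A A=clean B=clean  ← match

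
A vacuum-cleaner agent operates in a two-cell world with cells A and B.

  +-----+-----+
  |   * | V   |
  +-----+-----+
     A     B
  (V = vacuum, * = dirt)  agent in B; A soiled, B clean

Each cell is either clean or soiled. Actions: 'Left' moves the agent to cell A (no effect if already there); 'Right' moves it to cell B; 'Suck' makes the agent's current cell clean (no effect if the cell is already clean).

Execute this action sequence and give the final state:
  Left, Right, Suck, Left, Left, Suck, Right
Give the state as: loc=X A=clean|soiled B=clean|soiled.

loc=B A=clean B=clean

1. Left → loc=A A=soiled B=clean
2. Right → loc=B A=soiled B=clean
3. Suck → loc=B A=soiled B=clean
4. Left → loc=A A=soiled B=clean
5. Left → loc=A A=soiled B=clean
6. Suck → loc=A A=clean B=clean
7. Right → loc=B A=clean B=clean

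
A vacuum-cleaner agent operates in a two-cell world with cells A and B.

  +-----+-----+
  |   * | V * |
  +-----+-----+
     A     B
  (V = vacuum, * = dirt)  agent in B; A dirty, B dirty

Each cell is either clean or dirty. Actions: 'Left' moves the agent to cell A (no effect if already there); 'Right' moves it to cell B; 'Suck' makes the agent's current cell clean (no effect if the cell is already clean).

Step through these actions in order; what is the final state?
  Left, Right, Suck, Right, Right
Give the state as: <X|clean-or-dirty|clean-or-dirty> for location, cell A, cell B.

<B|dirty|clean>

1) do Left; now <A|dirty|dirty>
2) do Right; now <B|dirty|dirty>
3) do Suck; now <B|dirty|clean>
4) do Right; now <B|dirty|clean>
5) do Right; now <B|dirty|clean>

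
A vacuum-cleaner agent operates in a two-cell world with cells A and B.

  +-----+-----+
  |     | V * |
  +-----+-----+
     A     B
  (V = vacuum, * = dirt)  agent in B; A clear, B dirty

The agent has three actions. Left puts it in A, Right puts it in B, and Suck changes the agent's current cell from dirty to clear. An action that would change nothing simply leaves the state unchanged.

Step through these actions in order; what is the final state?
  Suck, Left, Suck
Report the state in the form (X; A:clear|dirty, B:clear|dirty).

t=1 Suck ⇒ (B; A:clear, B:clear)
t=2 Left ⇒ (A; A:clear, B:clear)
t=3 Suck ⇒ (A; A:clear, B:clear)

(A; A:clear, B:clear)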